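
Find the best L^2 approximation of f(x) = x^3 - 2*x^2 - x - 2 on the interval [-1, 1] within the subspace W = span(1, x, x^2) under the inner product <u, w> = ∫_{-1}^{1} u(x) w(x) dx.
g(x) = -2*x^2 - 2*x/5 - 2

The best approximation g ∈ W is the orthogonal projection of f onto W. Writing g = a_0 + a_1 x + a_2 x^2, the coefficients solve the normal equations G · a = b where
  G_{ij} = <φ_i, φ_j> and b_i = <f, φ_i>, with φ_0 = 1, φ_1 = x, φ_2 = x^2.
G =
  [2, 0, 2/3]
  [0, 2/3, 0]
  [2/3, 0, 2/5],
b = (-16/3, -4/15, -32/15).
Solving gives a_0 = -2, a_1 = -2/5, a_2 = -2, so
  g(x) = -2*x^2 - 2*x/5 - 2.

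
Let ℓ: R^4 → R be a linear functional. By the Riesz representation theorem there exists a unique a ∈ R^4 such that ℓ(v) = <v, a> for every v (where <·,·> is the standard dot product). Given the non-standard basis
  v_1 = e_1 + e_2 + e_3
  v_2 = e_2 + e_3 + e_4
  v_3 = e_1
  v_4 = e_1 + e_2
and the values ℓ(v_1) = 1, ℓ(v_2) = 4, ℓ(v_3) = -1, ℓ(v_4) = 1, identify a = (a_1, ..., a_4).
a = (-1, 2, 0, 2)

Write a = (a_1, ..., a_4) in the standard basis. For each basis vector v_i, ℓ(v_i) = <v_i, a> is a linear equation in the a_j's. Collect the n equations into a matrix system V a = ℓ, where row i of V is v_i (expressed in the standard basis). Since V is invertible (lower-triangular with 1s on the diagonal, up to permutation), solve by back-substitution:
  V =
[[1, 1, 1, 0],
 [0, 1, 1, 1],
 [1, 0, 0, 0],
 [1, 1, 0, 0]]
  V a = (1, 4, -1, 1)
Solving gives a = (-1, 2, 0, 2).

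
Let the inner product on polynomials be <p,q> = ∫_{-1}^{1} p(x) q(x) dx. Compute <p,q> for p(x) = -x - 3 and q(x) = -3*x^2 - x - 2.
<p,q> = 56/3

Expand the product: p(x)·q(x) = 3*x^3 + 10*x^2 + 5*x + 6.
∫_{-1}^{1} of each monomial x^k gives [2/(k+1) if k even, 0 if k odd]. Integrating term-by-term (or equivalently evaluating the antiderivative F(x) = 3*x^4/4 + 10*x^3/3 + 5*x^2/2 + 6*x at the endpoints):
  F(1) − F(−1) = 151/12 − (-73/12) = 56/3.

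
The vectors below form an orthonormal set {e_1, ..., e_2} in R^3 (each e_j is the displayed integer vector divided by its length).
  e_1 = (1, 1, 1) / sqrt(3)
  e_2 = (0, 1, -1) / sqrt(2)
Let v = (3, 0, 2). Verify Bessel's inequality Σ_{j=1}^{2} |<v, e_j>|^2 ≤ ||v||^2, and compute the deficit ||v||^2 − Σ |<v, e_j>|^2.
Σ |<v, e_j>|^2 = 31/3; ||v||^2 = 13; deficit = 8/3

Write each e_j = u_j / sqrt(<u_j, u_j>) where u_j is the displayed integer vector. Then <v, e_j> = <v, u_j> / sqrt(<u_j, u_j>), so |<v, e_j>|^2 = <v, u_j>^2 / <u_j, u_j>.
Coefficients: <v, e_1> = 5/sqrt(3), <v, e_2> = -2/sqrt(2).
Square and sum: Σ |<v, e_j>|^2 = 31/3.
Compute ||v||^2 = v·v = 13.
Deficit = 13 − 31/3 = 8/3 ≥ 0, confirming Bessel's inequality. (The deficit equals ||v − Σ <v,e_j> e_j||^2, the squared distance from v to span{e_j}.)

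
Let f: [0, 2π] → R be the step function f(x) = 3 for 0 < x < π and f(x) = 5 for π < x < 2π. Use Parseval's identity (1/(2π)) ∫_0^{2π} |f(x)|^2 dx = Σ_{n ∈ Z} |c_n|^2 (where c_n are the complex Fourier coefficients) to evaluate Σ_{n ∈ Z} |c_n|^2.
Σ |c_n|^2 = 17

Parseval equates the L^2 energy of f (normalised by 1/(2π)) with the ℓ^2 sum of its Fourier coefficients: (1/(2π)) ∫_0^{2π} |f|^2 = Σ |c_n|^2.
Compute the left side: (1/(2π)) [∫_0^π 3^2 dx + ∫_π^{2π} 5^2 dx] = (1/(2π)) · (9π + 25π) = (9 + 25)/2 = 17.
So Σ_{n ∈ Z} |c_n|^2 = 17.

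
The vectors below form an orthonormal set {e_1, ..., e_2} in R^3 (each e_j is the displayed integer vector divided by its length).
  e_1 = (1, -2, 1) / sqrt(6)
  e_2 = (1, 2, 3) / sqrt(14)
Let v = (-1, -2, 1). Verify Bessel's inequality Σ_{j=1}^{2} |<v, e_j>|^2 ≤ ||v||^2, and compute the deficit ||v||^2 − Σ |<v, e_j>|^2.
Σ |<v, e_j>|^2 = 62/21; ||v||^2 = 6; deficit = 64/21

Write each e_j = u_j / sqrt(<u_j, u_j>) where u_j is the displayed integer vector. Then <v, e_j> = <v, u_j> / sqrt(<u_j, u_j>), so |<v, e_j>|^2 = <v, u_j>^2 / <u_j, u_j>.
Coefficients: <v, e_1> = 4/sqrt(6), <v, e_2> = -2/sqrt(14).
Square and sum: Σ |<v, e_j>|^2 = 62/21.
Compute ||v||^2 = v·v = 6.
Deficit = 6 − 62/21 = 64/21 ≥ 0, confirming Bessel's inequality. (The deficit equals ||v − Σ <v,e_j> e_j||^2, the squared distance from v to span{e_j}.)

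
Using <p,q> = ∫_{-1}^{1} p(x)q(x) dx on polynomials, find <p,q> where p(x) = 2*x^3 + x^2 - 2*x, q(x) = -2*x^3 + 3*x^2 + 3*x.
<p,q> = 2/35

Expand the product: p(x)·q(x) = -4*x^6 + 4*x^5 + 13*x^4 - 3*x^3 - 6*x^2.
∫_{-1}^{1} of each monomial x^k gives [2/(k+1) if k even, 0 if k odd]. Integrating term-by-term (or equivalently evaluating the antiderivative F(x) = -4*x^7/7 + 2*x^6/3 + 13*x^5/5 - 3*x^4/4 - 2*x^3 at the endpoints):
  F(1) − F(−1) = -23/420 − (-47/420) = 2/35.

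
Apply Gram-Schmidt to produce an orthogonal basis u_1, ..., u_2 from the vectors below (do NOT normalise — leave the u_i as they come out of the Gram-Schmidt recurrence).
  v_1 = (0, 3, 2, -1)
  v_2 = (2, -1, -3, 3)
Orthogonal basis:
  u_1 = (0, 3, 2, -1)
  u_2 = (2, 11/7, -9/7, 15/7)

Apply the Gram-Schmidt recurrence
  u_1 = v_1
  u_i = v_i − Σ_{j<i} ((v_i · u_j) / (u_j · u_j)) · u_j.

Step by step this gives:
  u_1 = (0, 3, 2, -1)
  u_2 = (2, 11/7, -9/7, 15/7)

Orthogonality check:
  u_2 · u_1 = 0 (should be 0)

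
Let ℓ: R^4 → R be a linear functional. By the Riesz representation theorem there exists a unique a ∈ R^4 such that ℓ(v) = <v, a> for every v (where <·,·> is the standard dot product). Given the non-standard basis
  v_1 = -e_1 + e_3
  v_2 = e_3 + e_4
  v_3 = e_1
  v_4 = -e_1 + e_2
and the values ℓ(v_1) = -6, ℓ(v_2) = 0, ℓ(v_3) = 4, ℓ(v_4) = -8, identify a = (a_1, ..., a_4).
a = (4, -4, -2, 2)

Write a = (a_1, ..., a_4) in the standard basis. For each basis vector v_i, ℓ(v_i) = <v_i, a> is a linear equation in the a_j's. Collect the n equations into a matrix system V a = ℓ, where row i of V is v_i (expressed in the standard basis). Since V is invertible (lower-triangular with 1s on the diagonal, up to permutation), solve by back-substitution:
  V =
[[-1, 0, 1, 0],
 [0, 0, 1, 1],
 [1, 0, 0, 0],
 [-1, 1, 0, 0]]
  V a = (-6, 0, 4, -8)
Solving gives a = (4, -4, -2, 2).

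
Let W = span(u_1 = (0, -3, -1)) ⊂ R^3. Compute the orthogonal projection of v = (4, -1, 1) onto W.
proj_W(v) = (0, -3/5, -1/5)

Set up U = [u_1 | ... | u_1] ∈ R^(3×1). The projector onto W = col(U) is P = U (U^T U)^(-1) U^T.
Compute U^T U =
  [10],
and U^T v = (2).
Solve U^T U · c = U^T v for the coefficients: c = (1/5). The projection is proj_W(v) = U c.
Check: (v - proj_W(v)) · u_1 = 0  (should be 0).
Result: proj_W(v) = (0, -3/5, -1/5).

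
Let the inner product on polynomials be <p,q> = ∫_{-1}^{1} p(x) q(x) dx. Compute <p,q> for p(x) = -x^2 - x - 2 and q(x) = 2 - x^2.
<p,q> = -38/5

Expand the product: p(x)·q(x) = x^4 + x^3 - 2*x - 4.
∫_{-1}^{1} of each monomial x^k gives [2/(k+1) if k even, 0 if k odd]. Integrating term-by-term (or equivalently evaluating the antiderivative F(x) = x^5/5 + x^4/4 - x^2 - 4*x at the endpoints):
  F(1) − F(−1) = -91/20 − (61/20) = -38/5.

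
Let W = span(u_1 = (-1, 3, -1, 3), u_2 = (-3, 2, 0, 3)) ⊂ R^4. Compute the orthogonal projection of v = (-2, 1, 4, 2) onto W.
proj_W(v) = (-91/29, 7/58, 49/58, 42/29)

Set up U = [u_1 | ... | u_2] ∈ R^(4×2). The projector onto W = col(U) is P = U (U^T U)^(-1) U^T.
Compute U^T U =
  [20, 18]
  [18, 22],
and U^T v = (7, 14).
Solve U^T U · c = U^T v for the coefficients: c = (-49/58, 77/58). The projection is proj_W(v) = U c.
Check: (v - proj_W(v)) · u_1 = 0  (should be 0).
Check: (v - proj_W(v)) · u_2 = 0  (should be 0).
Result: proj_W(v) = (-91/29, 7/58, 49/58, 42/29).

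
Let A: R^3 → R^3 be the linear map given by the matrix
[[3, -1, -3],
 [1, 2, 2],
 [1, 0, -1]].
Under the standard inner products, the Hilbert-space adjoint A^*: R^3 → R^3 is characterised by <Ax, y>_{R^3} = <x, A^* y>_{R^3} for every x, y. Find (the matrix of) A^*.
A^* = A^T =
[[3, 1, 1],
 [-1, 2, 0],
 [-3, 2, -1]]

For real matrices with standard dot products, the defining identity <Ax, y> = <x, A^* y> gives (Ax)^T y = x^T (A^*) y, i.e. x^T A^T y = x^T (A^*) y. Since this holds for all x, y, we must have A^* = A^T. Therefore
A^* =
[[3, 1, 1],
 [-1, 2, 0],
 [-3, 2, -1]].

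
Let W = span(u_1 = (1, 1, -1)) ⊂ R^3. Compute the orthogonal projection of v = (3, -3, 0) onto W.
proj_W(v) = (0, 0, 0)

Set up U = [u_1 | ... | u_1] ∈ R^(3×1). The projector onto W = col(U) is P = U (U^T U)^(-1) U^T.
Compute U^T U =
  [3],
and U^T v = (0).
Solve U^T U · c = U^T v for the coefficients: c = (0). The projection is proj_W(v) = U c.
Check: (v - proj_W(v)) · u_1 = 0  (should be 0).
Result: proj_W(v) = (0, 0, 0).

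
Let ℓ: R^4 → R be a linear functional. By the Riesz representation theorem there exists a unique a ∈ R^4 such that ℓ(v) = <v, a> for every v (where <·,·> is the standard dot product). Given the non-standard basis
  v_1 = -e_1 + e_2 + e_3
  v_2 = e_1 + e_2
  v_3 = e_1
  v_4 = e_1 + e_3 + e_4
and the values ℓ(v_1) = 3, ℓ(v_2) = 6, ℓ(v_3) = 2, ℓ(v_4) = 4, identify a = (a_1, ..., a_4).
a = (2, 4, 1, 1)

Write a = (a_1, ..., a_4) in the standard basis. For each basis vector v_i, ℓ(v_i) = <v_i, a> is a linear equation in the a_j's. Collect the n equations into a matrix system V a = ℓ, where row i of V is v_i (expressed in the standard basis). Since V is invertible (lower-triangular with 1s on the diagonal, up to permutation), solve by back-substitution:
  V =
[[-1, 1, 1, 0],
 [1, 1, 0, 0],
 [1, 0, 0, 0],
 [1, 0, 1, 1]]
  V a = (3, 6, 2, 4)
Solving gives a = (2, 4, 1, 1).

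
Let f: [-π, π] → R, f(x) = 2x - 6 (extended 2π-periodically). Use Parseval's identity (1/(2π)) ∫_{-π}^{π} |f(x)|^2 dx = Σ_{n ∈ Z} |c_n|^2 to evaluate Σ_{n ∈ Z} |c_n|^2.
Σ |c_n|^2 = 4π^2/3 + 36

Expand and integrate term by term over [-π, π]:
  ∫ (2x)^2 dx = 4·(2π^3/3); ∫ 2·2·(-6)·x dx = 0 (odd integrand); ∫ (-6)^2 dx = 36·2π.
So (1/(2π)) ∫_{-π}^{π} (2x - 6)^2 dx = 4π^2/3 + 36 = 4π^2/3 + 36.
Parseval ⇒ Σ |c_n|^2 = 4π^2/3 + 36.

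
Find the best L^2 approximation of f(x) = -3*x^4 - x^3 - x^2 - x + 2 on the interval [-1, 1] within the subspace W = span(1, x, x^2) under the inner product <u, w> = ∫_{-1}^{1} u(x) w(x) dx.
g(x) = -25*x^2/7 - 8*x/5 + 79/35

The best approximation g ∈ W is the orthogonal projection of f onto W. Writing g = a_0 + a_1 x + a_2 x^2, the coefficients solve the normal equations G · a = b where
  G_{ij} = <φ_i, φ_j> and b_i = <f, φ_i>, with φ_0 = 1, φ_1 = x, φ_2 = x^2.
G =
  [2, 0, 2/3]
  [0, 2/3, 0]
  [2/3, 0, 2/5],
b = (32/15, -16/15, 8/105).
Solving gives a_0 = 79/35, a_1 = -8/5, a_2 = -25/7, so
  g(x) = -25*x^2/7 - 8*x/5 + 79/35.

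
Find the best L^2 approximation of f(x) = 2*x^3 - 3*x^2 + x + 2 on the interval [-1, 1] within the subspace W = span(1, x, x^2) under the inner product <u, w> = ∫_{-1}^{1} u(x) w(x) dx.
g(x) = -3*x^2 + 11*x/5 + 2

The best approximation g ∈ W is the orthogonal projection of f onto W. Writing g = a_0 + a_1 x + a_2 x^2, the coefficients solve the normal equations G · a = b where
  G_{ij} = <φ_i, φ_j> and b_i = <f, φ_i>, with φ_0 = 1, φ_1 = x, φ_2 = x^2.
G =
  [2, 0, 2/3]
  [0, 2/3, 0]
  [2/3, 0, 2/5],
b = (2, 22/15, 2/15).
Solving gives a_0 = 2, a_1 = 11/5, a_2 = -3, so
  g(x) = -3*x^2 + 11*x/5 + 2.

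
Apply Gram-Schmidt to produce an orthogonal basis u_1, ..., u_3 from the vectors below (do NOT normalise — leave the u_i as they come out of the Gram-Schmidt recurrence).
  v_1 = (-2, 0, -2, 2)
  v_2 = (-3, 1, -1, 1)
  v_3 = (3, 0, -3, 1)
Orthogonal basis:
  u_1 = (-2, 0, -2, 2)
  u_2 = (-4/3, 1, 2/3, -2/3)
  u_3 = (10/11, 20/11, -16/11, -6/11)

Apply the Gram-Schmidt recurrence
  u_1 = v_1
  u_i = v_i − Σ_{j<i} ((v_i · u_j) / (u_j · u_j)) · u_j.

Step by step this gives:
  u_1 = (-2, 0, -2, 2)
  u_2 = (-4/3, 1, 2/3, -2/3)
  u_3 = (10/11, 20/11, -16/11, -6/11)

Orthogonality check:
  u_2 · u_1 = 0 (should be 0)
  u_3 · u_1 = 0 (should be 0)
  u_3 · u_2 = 0 (should be 0)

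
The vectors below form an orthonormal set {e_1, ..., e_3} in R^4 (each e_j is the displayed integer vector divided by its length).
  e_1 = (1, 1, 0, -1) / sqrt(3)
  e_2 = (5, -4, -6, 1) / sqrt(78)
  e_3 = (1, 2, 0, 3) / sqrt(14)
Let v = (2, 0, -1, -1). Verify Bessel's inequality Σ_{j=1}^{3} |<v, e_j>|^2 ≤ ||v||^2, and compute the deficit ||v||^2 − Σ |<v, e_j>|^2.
Σ |<v, e_j>|^2 = 542/91; ||v||^2 = 6; deficit = 4/91

Write each e_j = u_j / sqrt(<u_j, u_j>) where u_j is the displayed integer vector. Then <v, e_j> = <v, u_j> / sqrt(<u_j, u_j>), so |<v, e_j>|^2 = <v, u_j>^2 / <u_j, u_j>.
Coefficients: <v, e_1> = 3/sqrt(3), <v, e_2> = 15/sqrt(78), <v, e_3> = -1/sqrt(14).
Square and sum: Σ |<v, e_j>|^2 = 542/91.
Compute ||v||^2 = v·v = 6.
Deficit = 6 − 542/91 = 4/91 ≥ 0, confirming Bessel's inequality. (The deficit equals ||v − Σ <v,e_j> e_j||^2, the squared distance from v to span{e_j}.)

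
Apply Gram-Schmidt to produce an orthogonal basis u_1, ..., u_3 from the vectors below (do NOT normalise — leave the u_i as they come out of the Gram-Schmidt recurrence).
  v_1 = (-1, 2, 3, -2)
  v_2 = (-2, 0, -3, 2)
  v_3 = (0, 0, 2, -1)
Orthogonal basis:
  u_1 = (-1, 2, 3, -2)
  u_2 = (-47/18, 11/9, -7/6, 7/9)
  u_3 = (-64/185, -96/185, 58/185, 23/185)

Apply the Gram-Schmidt recurrence
  u_1 = v_1
  u_i = v_i − Σ_{j<i} ((v_i · u_j) / (u_j · u_j)) · u_j.

Step by step this gives:
  u_1 = (-1, 2, 3, -2)
  u_2 = (-47/18, 11/9, -7/6, 7/9)
  u_3 = (-64/185, -96/185, 58/185, 23/185)

Orthogonality check:
  u_2 · u_1 = 0 (should be 0)
  u_3 · u_1 = 0 (should be 0)
  u_3 · u_2 = 0 (should be 0)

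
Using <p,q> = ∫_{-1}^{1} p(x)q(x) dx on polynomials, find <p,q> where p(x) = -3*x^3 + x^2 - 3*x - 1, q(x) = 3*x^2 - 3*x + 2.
<p,q> = 92/15

Expand the product: p(x)·q(x) = -9*x^5 + 12*x^4 - 18*x^3 + 8*x^2 - 3*x - 2.
∫_{-1}^{1} of each monomial x^k gives [2/(k+1) if k even, 0 if k odd]. Integrating term-by-term (or equivalently evaluating the antiderivative F(x) = -3*x^6/2 + 12*x^5/5 - 9*x^4/2 + 8*x^3/3 - 3*x^2/2 - 2*x at the endpoints):
  F(1) − F(−1) = -133/30 − (-317/30) = 92/15.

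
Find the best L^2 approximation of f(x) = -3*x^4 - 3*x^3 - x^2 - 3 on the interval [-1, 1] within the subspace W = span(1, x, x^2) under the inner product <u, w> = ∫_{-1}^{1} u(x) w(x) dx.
g(x) = -25*x^2/7 - 9*x/5 - 96/35

The best approximation g ∈ W is the orthogonal projection of f onto W. Writing g = a_0 + a_1 x + a_2 x^2, the coefficients solve the normal equations G · a = b where
  G_{ij} = <φ_i, φ_j> and b_i = <f, φ_i>, with φ_0 = 1, φ_1 = x, φ_2 = x^2.
G =
  [2, 0, 2/3]
  [0, 2/3, 0]
  [2/3, 0, 2/5],
b = (-118/15, -6/5, -114/35).
Solving gives a_0 = -96/35, a_1 = -9/5, a_2 = -25/7, so
  g(x) = -25*x^2/7 - 9*x/5 - 96/35.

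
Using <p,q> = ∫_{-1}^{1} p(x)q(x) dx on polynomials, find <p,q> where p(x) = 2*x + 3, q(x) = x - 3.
<p,q> = -50/3

Expand the product: p(x)·q(x) = 2*x^2 - 3*x - 9.
∫_{-1}^{1} of each monomial x^k gives [2/(k+1) if k even, 0 if k odd]. Integrating term-by-term (or equivalently evaluating the antiderivative F(x) = 2*x^3/3 - 3*x^2/2 - 9*x at the endpoints):
  F(1) − F(−1) = -59/6 − (41/6) = -50/3.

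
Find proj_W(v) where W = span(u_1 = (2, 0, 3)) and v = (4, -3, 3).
proj_W(v) = (34/13, 0, 51/13)

Set up U = [u_1 | ... | u_1] ∈ R^(3×1). The projector onto W = col(U) is P = U (U^T U)^(-1) U^T.
Compute U^T U =
  [13],
and U^T v = (17).
Solve U^T U · c = U^T v for the coefficients: c = (17/13). The projection is proj_W(v) = U c.
Check: (v - proj_W(v)) · u_1 = 0  (should be 0).
Result: proj_W(v) = (34/13, 0, 51/13).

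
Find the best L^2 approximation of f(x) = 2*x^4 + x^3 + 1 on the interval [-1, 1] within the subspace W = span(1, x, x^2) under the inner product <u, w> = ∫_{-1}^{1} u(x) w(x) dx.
g(x) = 12*x^2/7 + 3*x/5 + 29/35

The best approximation g ∈ W is the orthogonal projection of f onto W. Writing g = a_0 + a_1 x + a_2 x^2, the coefficients solve the normal equations G · a = b where
  G_{ij} = <φ_i, φ_j> and b_i = <f, φ_i>, with φ_0 = 1, φ_1 = x, φ_2 = x^2.
G =
  [2, 0, 2/3]
  [0, 2/3, 0]
  [2/3, 0, 2/5],
b = (14/5, 2/5, 26/21).
Solving gives a_0 = 29/35, a_1 = 3/5, a_2 = 12/7, so
  g(x) = 12*x^2/7 + 3*x/5 + 29/35.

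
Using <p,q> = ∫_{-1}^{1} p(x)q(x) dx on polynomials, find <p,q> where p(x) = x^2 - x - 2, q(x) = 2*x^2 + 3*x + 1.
<p,q> = -36/5

Expand the product: p(x)·q(x) = 2*x^4 + x^3 - 6*x^2 - 7*x - 2.
∫_{-1}^{1} of each monomial x^k gives [2/(k+1) if k even, 0 if k odd]. Integrating term-by-term (or equivalently evaluating the antiderivative F(x) = 2*x^5/5 + x^4/4 - 2*x^3 - 7*x^2/2 - 2*x at the endpoints):
  F(1) − F(−1) = -137/20 − (7/20) = -36/5.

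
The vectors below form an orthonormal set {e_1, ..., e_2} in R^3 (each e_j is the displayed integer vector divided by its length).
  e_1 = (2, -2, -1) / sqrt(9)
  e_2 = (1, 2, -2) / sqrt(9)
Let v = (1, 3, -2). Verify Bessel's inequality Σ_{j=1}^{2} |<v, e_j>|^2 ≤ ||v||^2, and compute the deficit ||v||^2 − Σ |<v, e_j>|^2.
Σ |<v, e_j>|^2 = 125/9; ||v||^2 = 14; deficit = 1/9

Write each e_j = u_j / sqrt(<u_j, u_j>) where u_j is the displayed integer vector. Then <v, e_j> = <v, u_j> / sqrt(<u_j, u_j>), so |<v, e_j>|^2 = <v, u_j>^2 / <u_j, u_j>.
Coefficients: <v, e_1> = -2/sqrt(9), <v, e_2> = 11/sqrt(9).
Square and sum: Σ |<v, e_j>|^2 = 125/9.
Compute ||v||^2 = v·v = 14.
Deficit = 14 − 125/9 = 1/9 ≥ 0, confirming Bessel's inequality. (The deficit equals ||v − Σ <v,e_j> e_j||^2, the squared distance from v to span{e_j}.)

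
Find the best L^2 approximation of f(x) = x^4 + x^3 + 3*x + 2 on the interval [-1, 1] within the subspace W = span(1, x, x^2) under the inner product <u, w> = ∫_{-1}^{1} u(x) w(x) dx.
g(x) = 6*x^2/7 + 18*x/5 + 67/35

The best approximation g ∈ W is the orthogonal projection of f onto W. Writing g = a_0 + a_1 x + a_2 x^2, the coefficients solve the normal equations G · a = b where
  G_{ij} = <φ_i, φ_j> and b_i = <f, φ_i>, with φ_0 = 1, φ_1 = x, φ_2 = x^2.
G =
  [2, 0, 2/3]
  [0, 2/3, 0]
  [2/3, 0, 2/5],
b = (22/5, 12/5, 34/21).
Solving gives a_0 = 67/35, a_1 = 18/5, a_2 = 6/7, so
  g(x) = 6*x^2/7 + 18*x/5 + 67/35.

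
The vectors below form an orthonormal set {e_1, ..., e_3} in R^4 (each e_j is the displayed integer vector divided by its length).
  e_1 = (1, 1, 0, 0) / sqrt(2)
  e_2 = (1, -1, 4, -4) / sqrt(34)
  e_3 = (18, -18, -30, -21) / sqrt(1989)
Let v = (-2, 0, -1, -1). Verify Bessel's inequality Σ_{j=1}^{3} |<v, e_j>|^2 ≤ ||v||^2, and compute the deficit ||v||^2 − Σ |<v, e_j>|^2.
Σ |<v, e_j>|^2 = 29/13; ||v||^2 = 6; deficit = 49/13

Write each e_j = u_j / sqrt(<u_j, u_j>) where u_j is the displayed integer vector. Then <v, e_j> = <v, u_j> / sqrt(<u_j, u_j>), so |<v, e_j>|^2 = <v, u_j>^2 / <u_j, u_j>.
Coefficients: <v, e_1> = -2/sqrt(2), <v, e_2> = -2/sqrt(34), <v, e_3> = 15/sqrt(1989).
Square and sum: Σ |<v, e_j>|^2 = 29/13.
Compute ||v||^2 = v·v = 6.
Deficit = 6 − 29/13 = 49/13 ≥ 0, confirming Bessel's inequality. (The deficit equals ||v − Σ <v,e_j> e_j||^2, the squared distance from v to span{e_j}.)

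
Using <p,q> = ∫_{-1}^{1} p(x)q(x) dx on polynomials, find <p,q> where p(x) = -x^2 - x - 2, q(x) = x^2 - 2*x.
<p,q> = -2/5

Expand the product: p(x)·q(x) = -x^4 + x^3 + 4*x.
∫_{-1}^{1} of each monomial x^k gives [2/(k+1) if k even, 0 if k odd]. Integrating term-by-term (or equivalently evaluating the antiderivative F(x) = -x^5/5 + x^4/4 + 2*x^2 at the endpoints):
  F(1) − F(−1) = 41/20 − (49/20) = -2/5.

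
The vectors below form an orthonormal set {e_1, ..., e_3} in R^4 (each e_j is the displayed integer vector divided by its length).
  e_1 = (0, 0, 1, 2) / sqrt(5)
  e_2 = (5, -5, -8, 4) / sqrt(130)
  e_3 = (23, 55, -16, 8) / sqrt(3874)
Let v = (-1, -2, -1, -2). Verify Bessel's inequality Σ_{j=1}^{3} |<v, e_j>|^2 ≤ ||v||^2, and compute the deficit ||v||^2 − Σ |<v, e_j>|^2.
Σ |<v, e_j>|^2 = 1454/149; ||v||^2 = 10; deficit = 36/149

Write each e_j = u_j / sqrt(<u_j, u_j>) where u_j is the displayed integer vector. Then <v, e_j> = <v, u_j> / sqrt(<u_j, u_j>), so |<v, e_j>|^2 = <v, u_j>^2 / <u_j, u_j>.
Coefficients: <v, e_1> = -5/sqrt(5), <v, e_2> = 5/sqrt(130), <v, e_3> = -133/sqrt(3874).
Square and sum: Σ |<v, e_j>|^2 = 1454/149.
Compute ||v||^2 = v·v = 10.
Deficit = 10 − 1454/149 = 36/149 ≥ 0, confirming Bessel's inequality. (The deficit equals ||v − Σ <v,e_j> e_j||^2, the squared distance from v to span{e_j}.)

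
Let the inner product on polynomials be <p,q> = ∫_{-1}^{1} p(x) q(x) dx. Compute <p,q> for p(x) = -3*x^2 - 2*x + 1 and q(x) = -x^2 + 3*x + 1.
<p,q> = -52/15

Expand the product: p(x)·q(x) = 3*x^4 - 7*x^3 - 10*x^2 + x + 1.
∫_{-1}^{1} of each monomial x^k gives [2/(k+1) if k even, 0 if k odd]. Integrating term-by-term (or equivalently evaluating the antiderivative F(x) = 3*x^5/5 - 7*x^4/4 - 10*x^3/3 + x^2/2 + x at the endpoints):
  F(1) − F(−1) = -179/60 − (29/60) = -52/15.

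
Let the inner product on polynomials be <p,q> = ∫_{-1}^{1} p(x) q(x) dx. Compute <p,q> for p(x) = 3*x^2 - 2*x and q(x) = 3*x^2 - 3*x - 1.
<p,q> = 28/5

Expand the product: p(x)·q(x) = 9*x^4 - 15*x^3 + 3*x^2 + 2*x.
∫_{-1}^{1} of each monomial x^k gives [2/(k+1) if k even, 0 if k odd]. Integrating term-by-term (or equivalently evaluating the antiderivative F(x) = 9*x^5/5 - 15*x^4/4 + x^3 + x^2 at the endpoints):
  F(1) − F(−1) = 1/20 − (-111/20) = 28/5.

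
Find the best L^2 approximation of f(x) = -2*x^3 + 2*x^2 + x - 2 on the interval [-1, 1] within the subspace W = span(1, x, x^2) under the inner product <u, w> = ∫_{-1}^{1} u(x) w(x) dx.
g(x) = 2*x^2 - x/5 - 2

The best approximation g ∈ W is the orthogonal projection of f onto W. Writing g = a_0 + a_1 x + a_2 x^2, the coefficients solve the normal equations G · a = b where
  G_{ij} = <φ_i, φ_j> and b_i = <f, φ_i>, with φ_0 = 1, φ_1 = x, φ_2 = x^2.
G =
  [2, 0, 2/3]
  [0, 2/3, 0]
  [2/3, 0, 2/5],
b = (-8/3, -2/15, -8/15).
Solving gives a_0 = -2, a_1 = -1/5, a_2 = 2, so
  g(x) = 2*x^2 - x/5 - 2.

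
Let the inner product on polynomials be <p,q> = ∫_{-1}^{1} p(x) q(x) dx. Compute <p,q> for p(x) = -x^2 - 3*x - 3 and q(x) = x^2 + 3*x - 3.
<p,q> = 58/5

Expand the product: p(x)·q(x) = -x^4 - 6*x^3 - 9*x^2 + 9.
∫_{-1}^{1} of each monomial x^k gives [2/(k+1) if k even, 0 if k odd]. Integrating term-by-term (or equivalently evaluating the antiderivative F(x) = -x^5/5 - 3*x^4/2 - 3*x^3 + 9*x at the endpoints):
  F(1) − F(−1) = 43/10 − (-73/10) = 58/5.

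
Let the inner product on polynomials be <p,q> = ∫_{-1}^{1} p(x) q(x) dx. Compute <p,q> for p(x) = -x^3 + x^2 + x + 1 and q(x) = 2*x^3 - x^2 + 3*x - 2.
<p,q> = -188/35

Expand the product: p(x)·q(x) = -2*x^6 + 3*x^5 - 2*x^4 + 6*x^3 + x - 2.
∫_{-1}^{1} of each monomial x^k gives [2/(k+1) if k even, 0 if k odd]. Integrating term-by-term (or equivalently evaluating the antiderivative F(x) = -2*x^7/7 + x^6/2 - 2*x^5/5 + 3*x^4/2 + x^2/2 - 2*x at the endpoints):
  F(1) − F(−1) = -13/70 − (363/70) = -188/35.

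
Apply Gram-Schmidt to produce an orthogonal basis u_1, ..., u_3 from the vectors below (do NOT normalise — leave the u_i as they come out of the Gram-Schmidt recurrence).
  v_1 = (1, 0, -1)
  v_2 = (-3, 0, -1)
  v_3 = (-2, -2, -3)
Orthogonal basis:
  u_1 = (1, 0, -1)
  u_2 = (-2, 0, -2)
  u_3 = (0, -2, 0)

Apply the Gram-Schmidt recurrence
  u_1 = v_1
  u_i = v_i − Σ_{j<i} ((v_i · u_j) / (u_j · u_j)) · u_j.

Step by step this gives:
  u_1 = (1, 0, -1)
  u_2 = (-2, 0, -2)
  u_3 = (0, -2, 0)

Orthogonality check:
  u_2 · u_1 = 0 (should be 0)
  u_3 · u_1 = 0 (should be 0)
  u_3 · u_2 = 0 (should be 0)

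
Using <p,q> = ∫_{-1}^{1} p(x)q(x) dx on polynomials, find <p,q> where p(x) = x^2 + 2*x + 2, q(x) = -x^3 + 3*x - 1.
<p,q> = -22/15

Expand the product: p(x)·q(x) = -x^5 - 2*x^4 + x^3 + 5*x^2 + 4*x - 2.
∫_{-1}^{1} of each monomial x^k gives [2/(k+1) if k even, 0 if k odd]. Integrating term-by-term (or equivalently evaluating the antiderivative F(x) = -x^6/6 - 2*x^5/5 + x^4/4 + 5*x^3/3 + 2*x^2 - 2*x at the endpoints):
  F(1) − F(−1) = 27/20 − (169/60) = -22/15.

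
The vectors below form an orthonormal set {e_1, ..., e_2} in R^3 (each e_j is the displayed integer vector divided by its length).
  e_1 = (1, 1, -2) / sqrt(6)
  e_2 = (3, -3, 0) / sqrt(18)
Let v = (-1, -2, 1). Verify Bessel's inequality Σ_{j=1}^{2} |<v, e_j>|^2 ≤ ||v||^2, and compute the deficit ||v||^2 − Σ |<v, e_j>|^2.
Σ |<v, e_j>|^2 = 14/3; ||v||^2 = 6; deficit = 4/3

Write each e_j = u_j / sqrt(<u_j, u_j>) where u_j is the displayed integer vector. Then <v, e_j> = <v, u_j> / sqrt(<u_j, u_j>), so |<v, e_j>|^2 = <v, u_j>^2 / <u_j, u_j>.
Coefficients: <v, e_1> = -5/sqrt(6), <v, e_2> = 3/sqrt(18).
Square and sum: Σ |<v, e_j>|^2 = 14/3.
Compute ||v||^2 = v·v = 6.
Deficit = 6 − 14/3 = 4/3 ≥ 0, confirming Bessel's inequality. (The deficit equals ||v − Σ <v,e_j> e_j||^2, the squared distance from v to span{e_j}.)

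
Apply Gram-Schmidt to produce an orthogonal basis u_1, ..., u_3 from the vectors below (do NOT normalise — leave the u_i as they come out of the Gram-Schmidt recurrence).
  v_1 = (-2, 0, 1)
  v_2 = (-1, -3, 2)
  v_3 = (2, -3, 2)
Orthogonal basis:
  u_1 = (-2, 0, 1)
  u_2 = (3/5, -3, 6/5)
  u_3 = (1/2, 1/2, 1)

Apply the Gram-Schmidt recurrence
  u_1 = v_1
  u_i = v_i − Σ_{j<i} ((v_i · u_j) / (u_j · u_j)) · u_j.

Step by step this gives:
  u_1 = (-2, 0, 1)
  u_2 = (3/5, -3, 6/5)
  u_3 = (1/2, 1/2, 1)

Orthogonality check:
  u_2 · u_1 = 0 (should be 0)
  u_3 · u_1 = 0 (should be 0)
  u_3 · u_2 = 0 (should be 0)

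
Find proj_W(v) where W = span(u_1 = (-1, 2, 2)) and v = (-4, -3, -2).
proj_W(v) = (2/3, -4/3, -4/3)

Set up U = [u_1 | ... | u_1] ∈ R^(3×1). The projector onto W = col(U) is P = U (U^T U)^(-1) U^T.
Compute U^T U =
  [9],
and U^T v = (-6).
Solve U^T U · c = U^T v for the coefficients: c = (-2/3). The projection is proj_W(v) = U c.
Check: (v - proj_W(v)) · u_1 = 0  (should be 0).
Result: proj_W(v) = (2/3, -4/3, -4/3).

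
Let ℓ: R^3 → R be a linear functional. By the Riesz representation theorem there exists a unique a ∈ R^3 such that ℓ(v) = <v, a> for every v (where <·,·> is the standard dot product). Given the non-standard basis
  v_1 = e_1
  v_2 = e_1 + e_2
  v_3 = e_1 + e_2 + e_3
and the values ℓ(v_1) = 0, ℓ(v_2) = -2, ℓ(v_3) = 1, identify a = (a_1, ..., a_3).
a = (0, -2, 3)

Write a = (a_1, ..., a_3) in the standard basis. For each basis vector v_i, ℓ(v_i) = <v_i, a> is a linear equation in the a_j's. Collect the n equations into a matrix system V a = ℓ, where row i of V is v_i (expressed in the standard basis). Since V is invertible (lower-triangular with 1s on the diagonal, up to permutation), solve by back-substitution:
  V =
[[1, 0, 0],
 [1, 1, 0],
 [1, 1, 1]]
  V a = (0, -2, 1)
Solving gives a = (0, -2, 3).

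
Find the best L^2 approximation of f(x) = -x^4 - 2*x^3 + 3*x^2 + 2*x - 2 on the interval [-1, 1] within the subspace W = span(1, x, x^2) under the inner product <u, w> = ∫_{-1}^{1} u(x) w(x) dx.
g(x) = 15*x^2/7 + 4*x/5 - 67/35

The best approximation g ∈ W is the orthogonal projection of f onto W. Writing g = a_0 + a_1 x + a_2 x^2, the coefficients solve the normal equations G · a = b where
  G_{ij} = <φ_i, φ_j> and b_i = <f, φ_i>, with φ_0 = 1, φ_1 = x, φ_2 = x^2.
G =
  [2, 0, 2/3]
  [0, 2/3, 0]
  [2/3, 0, 2/5],
b = (-12/5, 8/15, -44/105).
Solving gives a_0 = -67/35, a_1 = 4/5, a_2 = 15/7, so
  g(x) = 15*x^2/7 + 4*x/5 - 67/35.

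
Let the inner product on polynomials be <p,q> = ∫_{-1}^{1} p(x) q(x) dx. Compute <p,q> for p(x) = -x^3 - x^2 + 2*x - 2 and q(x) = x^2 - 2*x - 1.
<p,q> = 16/15

Expand the product: p(x)·q(x) = -x^5 + x^4 + 5*x^3 - 5*x^2 + 2*x + 2.
∫_{-1}^{1} of each monomial x^k gives [2/(k+1) if k even, 0 if k odd]. Integrating term-by-term (or equivalently evaluating the antiderivative F(x) = -x^6/6 + x^5/5 + 5*x^4/4 - 5*x^3/3 + x^2 + 2*x at the endpoints):
  F(1) − F(−1) = 157/60 − (31/20) = 16/15.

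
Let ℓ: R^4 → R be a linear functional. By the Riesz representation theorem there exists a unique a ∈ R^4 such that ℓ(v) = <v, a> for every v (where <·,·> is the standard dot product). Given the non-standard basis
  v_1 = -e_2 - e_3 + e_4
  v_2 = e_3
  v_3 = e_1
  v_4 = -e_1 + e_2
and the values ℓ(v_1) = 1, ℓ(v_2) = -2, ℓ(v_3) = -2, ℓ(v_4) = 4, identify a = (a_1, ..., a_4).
a = (-2, 2, -2, 1)

Write a = (a_1, ..., a_4) in the standard basis. For each basis vector v_i, ℓ(v_i) = <v_i, a> is a linear equation in the a_j's. Collect the n equations into a matrix system V a = ℓ, where row i of V is v_i (expressed in the standard basis). Since V is invertible (lower-triangular with 1s on the diagonal, up to permutation), solve by back-substitution:
  V =
[[0, -1, -1, 1],
 [0, 0, 1, 0],
 [1, 0, 0, 0],
 [-1, 1, 0, 0]]
  V a = (1, -2, -2, 4)
Solving gives a = (-2, 2, -2, 1).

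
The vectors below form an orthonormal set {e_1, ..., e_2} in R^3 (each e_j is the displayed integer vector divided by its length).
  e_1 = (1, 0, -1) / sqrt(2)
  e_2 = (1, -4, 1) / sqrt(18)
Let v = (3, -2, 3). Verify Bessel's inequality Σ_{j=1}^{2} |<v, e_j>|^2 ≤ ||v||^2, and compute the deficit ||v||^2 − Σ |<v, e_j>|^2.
Σ |<v, e_j>|^2 = 98/9; ||v||^2 = 22; deficit = 100/9

Write each e_j = u_j / sqrt(<u_j, u_j>) where u_j is the displayed integer vector. Then <v, e_j> = <v, u_j> / sqrt(<u_j, u_j>), so |<v, e_j>|^2 = <v, u_j>^2 / <u_j, u_j>.
Coefficients: <v, e_1> = 0/sqrt(2), <v, e_2> = 14/sqrt(18).
Square and sum: Σ |<v, e_j>|^2 = 98/9.
Compute ||v||^2 = v·v = 22.
Deficit = 22 − 98/9 = 100/9 ≥ 0, confirming Bessel's inequality. (The deficit equals ||v − Σ <v,e_j> e_j||^2, the squared distance from v to span{e_j}.)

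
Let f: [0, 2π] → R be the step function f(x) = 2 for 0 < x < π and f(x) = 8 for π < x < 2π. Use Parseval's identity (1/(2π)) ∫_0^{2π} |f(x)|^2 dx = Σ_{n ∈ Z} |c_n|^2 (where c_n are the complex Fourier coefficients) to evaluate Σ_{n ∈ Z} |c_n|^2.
Σ |c_n|^2 = 34

Parseval equates the L^2 energy of f (normalised by 1/(2π)) with the ℓ^2 sum of its Fourier coefficients: (1/(2π)) ∫_0^{2π} |f|^2 = Σ |c_n|^2.
Compute the left side: (1/(2π)) [∫_0^π 2^2 dx + ∫_π^{2π} 8^2 dx] = (1/(2π)) · (4π + 64π) = (4 + 64)/2 = 34.
So Σ_{n ∈ Z} |c_n|^2 = 34.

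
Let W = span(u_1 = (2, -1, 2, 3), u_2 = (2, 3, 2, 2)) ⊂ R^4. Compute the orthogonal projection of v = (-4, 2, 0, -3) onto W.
proj_W(v) = (-492/257, 506/257, -492/257, -803/257)

Set up U = [u_1 | ... | u_2] ∈ R^(4×2). The projector onto W = col(U) is P = U (U^T U)^(-1) U^T.
Compute U^T U =
  [18, 11]
  [11, 21],
and U^T v = (-19, -8).
Solve U^T U · c = U^T v for the coefficients: c = (-311/257, 65/257). The projection is proj_W(v) = U c.
Check: (v - proj_W(v)) · u_1 = 0  (should be 0).
Check: (v - proj_W(v)) · u_2 = 0  (should be 0).
Result: proj_W(v) = (-492/257, 506/257, -492/257, -803/257).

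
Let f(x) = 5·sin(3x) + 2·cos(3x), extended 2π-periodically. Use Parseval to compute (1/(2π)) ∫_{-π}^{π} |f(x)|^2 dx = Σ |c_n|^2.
Σ |c_n|^2 = 29/2

Expand |f|^2 and use orthogonality of {sin(nx), cos(mx)} on [-π, π]:
  ∫_{-π}^{π} sin(nx)^2 dx = π, ∫ cos(mx)^2 dx = π, and cross terms integrate to 0.
So ∫_{-π}^{π} f(x)^2 dx = 5^2 · π + 2^2 · π = (25 + 4)π.
Divide by 2π: (25 + 4)/2 = 29/2.
By Parseval, this equals Σ |c_n|^2.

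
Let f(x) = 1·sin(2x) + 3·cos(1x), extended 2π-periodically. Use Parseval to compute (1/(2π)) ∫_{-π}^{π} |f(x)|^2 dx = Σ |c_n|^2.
Σ |c_n|^2 = 5

Expand |f|^2 and use orthogonality of {sin(nx), cos(mx)} on [-π, π]:
  ∫_{-π}^{π} sin(nx)^2 dx = π, ∫ cos(mx)^2 dx = π, and cross terms integrate to 0.
So ∫_{-π}^{π} f(x)^2 dx = 1^2 · π + 3^2 · π = (1 + 9)π.
Divide by 2π: (1 + 9)/2 = 5.
By Parseval, this equals Σ |c_n|^2.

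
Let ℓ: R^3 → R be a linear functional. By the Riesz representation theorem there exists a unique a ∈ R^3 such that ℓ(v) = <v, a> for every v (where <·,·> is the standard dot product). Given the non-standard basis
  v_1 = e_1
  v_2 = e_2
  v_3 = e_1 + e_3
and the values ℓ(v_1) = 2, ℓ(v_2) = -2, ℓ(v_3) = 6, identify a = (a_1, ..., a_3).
a = (2, -2, 4)

Write a = (a_1, ..., a_3) in the standard basis. For each basis vector v_i, ℓ(v_i) = <v_i, a> is a linear equation in the a_j's. Collect the n equations into a matrix system V a = ℓ, where row i of V is v_i (expressed in the standard basis). Since V is invertible (lower-triangular with 1s on the diagonal, up to permutation), solve by back-substitution:
  V =
[[1, 0, 0],
 [0, 1, 0],
 [1, 0, 1]]
  V a = (2, -2, 6)
Solving gives a = (2, -2, 4).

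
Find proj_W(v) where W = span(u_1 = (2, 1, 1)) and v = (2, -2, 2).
proj_W(v) = (4/3, 2/3, 2/3)

Set up U = [u_1 | ... | u_1] ∈ R^(3×1). The projector onto W = col(U) is P = U (U^T U)^(-1) U^T.
Compute U^T U =
  [6],
and U^T v = (4).
Solve U^T U · c = U^T v for the coefficients: c = (2/3). The projection is proj_W(v) = U c.
Check: (v - proj_W(v)) · u_1 = 0  (should be 0).
Result: proj_W(v) = (4/3, 2/3, 2/3).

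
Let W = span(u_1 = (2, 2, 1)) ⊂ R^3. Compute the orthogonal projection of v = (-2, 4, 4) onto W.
proj_W(v) = (16/9, 16/9, 8/9)

Set up U = [u_1 | ... | u_1] ∈ R^(3×1). The projector onto W = col(U) is P = U (U^T U)^(-1) U^T.
Compute U^T U =
  [9],
and U^T v = (8).
Solve U^T U · c = U^T v for the coefficients: c = (8/9). The projection is proj_W(v) = U c.
Check: (v - proj_W(v)) · u_1 = 0  (should be 0).
Result: proj_W(v) = (16/9, 16/9, 8/9).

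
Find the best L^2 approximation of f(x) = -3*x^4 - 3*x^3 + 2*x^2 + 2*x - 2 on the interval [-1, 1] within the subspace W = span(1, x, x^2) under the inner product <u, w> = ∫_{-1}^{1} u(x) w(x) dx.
g(x) = -4*x^2/7 + x/5 - 61/35

The best approximation g ∈ W is the orthogonal projection of f onto W. Writing g = a_0 + a_1 x + a_2 x^2, the coefficients solve the normal equations G · a = b where
  G_{ij} = <φ_i, φ_j> and b_i = <f, φ_i>, with φ_0 = 1, φ_1 = x, φ_2 = x^2.
G =
  [2, 0, 2/3]
  [0, 2/3, 0]
  [2/3, 0, 2/5],
b = (-58/15, 2/15, -146/105).
Solving gives a_0 = -61/35, a_1 = 1/5, a_2 = -4/7, so
  g(x) = -4*x^2/7 + x/5 - 61/35.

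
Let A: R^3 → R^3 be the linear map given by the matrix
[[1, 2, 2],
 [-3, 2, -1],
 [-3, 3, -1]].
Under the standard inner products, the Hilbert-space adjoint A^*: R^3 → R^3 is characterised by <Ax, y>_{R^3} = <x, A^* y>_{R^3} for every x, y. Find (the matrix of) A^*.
A^* = A^T =
[[1, -3, -3],
 [2, 2, 3],
 [2, -1, -1]]

For real matrices with standard dot products, the defining identity <Ax, y> = <x, A^* y> gives (Ax)^T y = x^T (A^*) y, i.e. x^T A^T y = x^T (A^*) y. Since this holds for all x, y, we must have A^* = A^T. Therefore
A^* =
[[1, -3, -3],
 [2, 2, 3],
 [2, -1, -1]].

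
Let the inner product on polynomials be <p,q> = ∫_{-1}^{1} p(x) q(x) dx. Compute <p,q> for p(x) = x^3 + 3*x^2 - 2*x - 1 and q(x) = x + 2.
<p,q> = -14/15

Expand the product: p(x)·q(x) = x^4 + 5*x^3 + 4*x^2 - 5*x - 2.
∫_{-1}^{1} of each monomial x^k gives [2/(k+1) if k even, 0 if k odd]. Integrating term-by-term (or equivalently evaluating the antiderivative F(x) = x^5/5 + 5*x^4/4 + 4*x^3/3 - 5*x^2/2 - 2*x at the endpoints):
  F(1) − F(−1) = -103/60 − (-47/60) = -14/15.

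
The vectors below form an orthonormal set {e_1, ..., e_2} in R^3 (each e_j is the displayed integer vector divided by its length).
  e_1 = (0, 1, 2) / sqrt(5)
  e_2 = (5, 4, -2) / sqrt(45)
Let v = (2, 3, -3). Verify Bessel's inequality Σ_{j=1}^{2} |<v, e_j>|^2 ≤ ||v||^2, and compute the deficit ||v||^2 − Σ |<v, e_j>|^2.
Σ |<v, e_j>|^2 = 173/9; ||v||^2 = 22; deficit = 25/9

Write each e_j = u_j / sqrt(<u_j, u_j>) where u_j is the displayed integer vector. Then <v, e_j> = <v, u_j> / sqrt(<u_j, u_j>), so |<v, e_j>|^2 = <v, u_j>^2 / <u_j, u_j>.
Coefficients: <v, e_1> = -3/sqrt(5), <v, e_2> = 28/sqrt(45).
Square and sum: Σ |<v, e_j>|^2 = 173/9.
Compute ||v||^2 = v·v = 22.
Deficit = 22 − 173/9 = 25/9 ≥ 0, confirming Bessel's inequality. (The deficit equals ||v − Σ <v,e_j> e_j||^2, the squared distance from v to span{e_j}.)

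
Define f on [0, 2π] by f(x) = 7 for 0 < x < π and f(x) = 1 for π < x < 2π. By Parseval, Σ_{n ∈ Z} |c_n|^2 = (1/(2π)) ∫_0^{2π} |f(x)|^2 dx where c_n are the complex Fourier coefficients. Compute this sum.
Σ |c_n|^2 = 25

Parseval equates the L^2 energy of f (normalised by 1/(2π)) with the ℓ^2 sum of its Fourier coefficients: (1/(2π)) ∫_0^{2π} |f|^2 = Σ |c_n|^2.
Compute the left side: (1/(2π)) [∫_0^π 7^2 dx + ∫_π^{2π} 1^2 dx] = (1/(2π)) · (49π + 1π) = (49 + 1)/2 = 25.
So Σ_{n ∈ Z} |c_n|^2 = 25.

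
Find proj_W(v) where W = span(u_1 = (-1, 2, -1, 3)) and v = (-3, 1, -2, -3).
proj_W(v) = (2/15, -4/15, 2/15, -2/5)

Set up U = [u_1 | ... | u_1] ∈ R^(4×1). The projector onto W = col(U) is P = U (U^T U)^(-1) U^T.
Compute U^T U =
  [15],
and U^T v = (-2).
Solve U^T U · c = U^T v for the coefficients: c = (-2/15). The projection is proj_W(v) = U c.
Check: (v - proj_W(v)) · u_1 = 0  (should be 0).
Result: proj_W(v) = (2/15, -4/15, 2/15, -2/5).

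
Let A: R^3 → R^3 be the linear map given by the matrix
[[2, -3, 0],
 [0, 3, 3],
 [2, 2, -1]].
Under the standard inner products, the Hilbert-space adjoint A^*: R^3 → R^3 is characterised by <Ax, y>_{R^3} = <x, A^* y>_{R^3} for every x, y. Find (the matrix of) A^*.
A^* = A^T =
[[2, 0, 2],
 [-3, 3, 2],
 [0, 3, -1]]

For real matrices with standard dot products, the defining identity <Ax, y> = <x, A^* y> gives (Ax)^T y = x^T (A^*) y, i.e. x^T A^T y = x^T (A^*) y. Since this holds for all x, y, we must have A^* = A^T. Therefore
A^* =
[[2, 0, 2],
 [-3, 3, 2],
 [0, 3, -1]].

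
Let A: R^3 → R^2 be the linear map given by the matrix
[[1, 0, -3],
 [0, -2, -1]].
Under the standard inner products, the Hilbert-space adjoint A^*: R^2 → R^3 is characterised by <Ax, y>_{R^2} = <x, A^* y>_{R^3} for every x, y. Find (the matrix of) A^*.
A^* = A^T =
[[1, 0],
 [0, -2],
 [-3, -1]]

For real matrices with standard dot products, the defining identity <Ax, y> = <x, A^* y> gives (Ax)^T y = x^T (A^*) y, i.e. x^T A^T y = x^T (A^*) y. Since this holds for all x, y, we must have A^* = A^T. Therefore
A^* =
[[1, 0],
 [0, -2],
 [-3, -1]].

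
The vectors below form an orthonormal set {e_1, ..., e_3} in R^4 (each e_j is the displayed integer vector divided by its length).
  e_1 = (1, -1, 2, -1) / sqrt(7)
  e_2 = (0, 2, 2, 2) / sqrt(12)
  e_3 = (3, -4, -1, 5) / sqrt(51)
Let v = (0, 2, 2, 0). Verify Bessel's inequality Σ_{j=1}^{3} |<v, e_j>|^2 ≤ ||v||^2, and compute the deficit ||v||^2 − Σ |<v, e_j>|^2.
Σ |<v, e_j>|^2 = 936/119; ||v||^2 = 8; deficit = 16/119

Write each e_j = u_j / sqrt(<u_j, u_j>) where u_j is the displayed integer vector. Then <v, e_j> = <v, u_j> / sqrt(<u_j, u_j>), so |<v, e_j>|^2 = <v, u_j>^2 / <u_j, u_j>.
Coefficients: <v, e_1> = 2/sqrt(7), <v, e_2> = 8/sqrt(12), <v, e_3> = -10/sqrt(51).
Square and sum: Σ |<v, e_j>|^2 = 936/119.
Compute ||v||^2 = v·v = 8.
Deficit = 8 − 936/119 = 16/119 ≥ 0, confirming Bessel's inequality. (The deficit equals ||v − Σ <v,e_j> e_j||^2, the squared distance from v to span{e_j}.)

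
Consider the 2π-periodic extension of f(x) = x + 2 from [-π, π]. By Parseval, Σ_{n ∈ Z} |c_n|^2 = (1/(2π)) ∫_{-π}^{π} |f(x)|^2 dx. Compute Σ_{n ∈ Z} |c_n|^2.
Σ |c_n|^2 = π^2/3 + 4

Expand and integrate term by term over [-π, π]:
  ∫ (x)^2 dx = 1·(2π^3/3); ∫ 2·1·(2)·x dx = 0 (odd integrand); ∫ 2^2 dx = 4·2π.
So (1/(2π)) ∫_{-π}^{π} (x + 2)^2 dx = 1π^2/3 + 4 = π^2/3 + 4.
Parseval ⇒ Σ |c_n|^2 = π^2/3 + 4.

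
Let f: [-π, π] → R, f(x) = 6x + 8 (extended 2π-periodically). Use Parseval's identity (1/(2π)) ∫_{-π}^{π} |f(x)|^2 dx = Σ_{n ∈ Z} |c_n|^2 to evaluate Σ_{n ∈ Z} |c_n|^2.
Σ |c_n|^2 = 12π^2 + 64

Expand and integrate term by term over [-π, π]:
  ∫ (6x)^2 dx = 36·(2π^3/3); ∫ 2·6·(8)·x dx = 0 (odd integrand); ∫ 8^2 dx = 64·2π.
So (1/(2π)) ∫_{-π}^{π} (6x + 8)^2 dx = 36π^2/3 + 64 = 12π^2 + 64.
Parseval ⇒ Σ |c_n|^2 = 12π^2 + 64.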